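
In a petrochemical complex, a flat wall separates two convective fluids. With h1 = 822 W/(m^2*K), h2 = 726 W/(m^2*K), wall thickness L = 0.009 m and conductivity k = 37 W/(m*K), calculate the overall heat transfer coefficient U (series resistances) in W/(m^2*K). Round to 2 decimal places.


1/U = 1/h1 + L/k + 1/h2
1/U = 1/822 + 0.009/37 + 1/726
1/U = 0.001216545 + 0.0002432432 + 0.0013774105
1/U = 0.0028371987
U = 352.46 W/(m^2*K)


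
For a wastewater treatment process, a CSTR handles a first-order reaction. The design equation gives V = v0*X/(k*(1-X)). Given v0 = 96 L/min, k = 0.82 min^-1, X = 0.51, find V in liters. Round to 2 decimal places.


V = v0 * X / (k * (1 - X))
V = 96 * 0.51 / (0.82 * (1 - 0.51))
V = 48.96 / (0.82 * 0.49)
V = 48.96 / 0.4018
V = 121.85 L


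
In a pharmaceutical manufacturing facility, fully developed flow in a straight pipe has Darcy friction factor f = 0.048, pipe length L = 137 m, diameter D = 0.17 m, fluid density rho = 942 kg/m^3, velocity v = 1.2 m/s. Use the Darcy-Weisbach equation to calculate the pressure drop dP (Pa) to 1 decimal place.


dP = f * (L/D) * (rho*v^2/2)
dP = 0.048 * (137/0.17) * (942*1.2^2/2)
L/D = 805.88235294
rho*v^2/2 = 942*1.44/2 = 678.24
dP = 0.048 * 805.88235294 * 678.24
dP = 26235.9 Pa


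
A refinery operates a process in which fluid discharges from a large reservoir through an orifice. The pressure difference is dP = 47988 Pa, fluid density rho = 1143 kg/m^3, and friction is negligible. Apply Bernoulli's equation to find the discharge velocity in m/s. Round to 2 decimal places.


v = sqrt(2*dP/rho)
v = sqrt(2*47988/1143)
v = sqrt(83.968504)
v = 9.16 m/s


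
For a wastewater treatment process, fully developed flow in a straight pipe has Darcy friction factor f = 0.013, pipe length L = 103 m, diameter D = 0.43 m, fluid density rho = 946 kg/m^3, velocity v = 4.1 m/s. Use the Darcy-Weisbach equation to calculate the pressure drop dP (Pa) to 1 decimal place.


dP = f * (L/D) * (rho*v^2/2)
dP = 0.013 * (103/0.43) * (946*4.1^2/2)
L/D = 239.53488372
rho*v^2/2 = 946*16.81/2 = 7951.13
dP = 0.013 * 239.53488372 * 7951.13
dP = 24759.4 Pa


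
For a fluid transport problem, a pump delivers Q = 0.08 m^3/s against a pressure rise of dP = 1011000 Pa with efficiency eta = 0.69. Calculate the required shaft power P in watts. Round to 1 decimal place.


P = Q * dP / eta
P = 0.08 * 1011000 / 0.69
P = 80880.0 / 0.69
P = 117217.4 W


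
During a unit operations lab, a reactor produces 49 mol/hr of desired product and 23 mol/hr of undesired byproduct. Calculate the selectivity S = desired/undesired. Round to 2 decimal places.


S = desired product rate / undesired product rate
S = 49 / 23
S = 2.13


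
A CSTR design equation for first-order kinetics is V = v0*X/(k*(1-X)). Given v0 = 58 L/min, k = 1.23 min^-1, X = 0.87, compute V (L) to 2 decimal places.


V = v0 * X / (k * (1 - X))
V = 58 * 0.87 / (1.23 * (1 - 0.87))
V = 50.46 / (1.23 * 0.13)
V = 50.46 / 0.1599
V = 315.57 L


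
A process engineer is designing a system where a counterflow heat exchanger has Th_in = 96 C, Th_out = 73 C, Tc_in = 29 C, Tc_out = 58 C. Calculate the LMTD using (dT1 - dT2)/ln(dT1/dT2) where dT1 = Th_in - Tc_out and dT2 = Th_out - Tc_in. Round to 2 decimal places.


dT1 = Th_in - Tc_out = 96 - 58 = 38
dT2 = Th_out - Tc_in = 73 - 29 = 44
LMTD = (dT1 - dT2) / ln(dT1/dT2)
LMTD = (38 - 44) / ln(38/44)
LMTD = 40.93 K


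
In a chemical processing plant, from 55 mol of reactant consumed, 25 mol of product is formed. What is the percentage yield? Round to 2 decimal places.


Yield = (moles product / moles consumed) * 100%
Yield = (25 / 55) * 100
Yield = 0.4545 * 100
Yield = 45.45%


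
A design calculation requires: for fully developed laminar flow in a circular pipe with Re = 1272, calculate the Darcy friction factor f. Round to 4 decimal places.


f = 64 / Re
f = 64 / 1272
f = 0.0503


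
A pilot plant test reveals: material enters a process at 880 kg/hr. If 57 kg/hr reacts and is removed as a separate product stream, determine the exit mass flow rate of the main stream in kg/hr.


Steady-state mass balance on the main outlet: F_out = F_in - F_removed
F_out = 880 - 57
F_out = 823 kg/hr


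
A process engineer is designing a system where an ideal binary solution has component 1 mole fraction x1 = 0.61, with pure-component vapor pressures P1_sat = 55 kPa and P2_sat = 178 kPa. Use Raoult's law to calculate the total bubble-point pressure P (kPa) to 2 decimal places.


P = x1*P1_sat + x2*P2_sat
x2 = 1 - x1 = 1 - 0.61 = 0.39
P = 0.61*55 + 0.39*178
P = 33.55 + 69.42
P = 102.97 kPa


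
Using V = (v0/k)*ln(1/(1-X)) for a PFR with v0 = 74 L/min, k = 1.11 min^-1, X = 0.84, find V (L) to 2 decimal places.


V = (v0/k) * ln(1/(1-X))
V = (74/1.11) * ln(1/(1-0.84))
V = 66.666667 * ln(6.25)
V = 66.666667 * 1.832581
V = 122.17 L


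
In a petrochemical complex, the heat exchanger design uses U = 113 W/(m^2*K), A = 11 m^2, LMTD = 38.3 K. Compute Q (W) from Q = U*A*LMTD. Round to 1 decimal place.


Q = U * A * LMTD
Q = 113 * 11 * 38.3
Q = 47606.9 W


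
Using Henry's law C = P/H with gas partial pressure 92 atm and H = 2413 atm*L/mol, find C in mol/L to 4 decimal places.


C = P / H
C = 92 / 2413
C = 0.0381 mol/L


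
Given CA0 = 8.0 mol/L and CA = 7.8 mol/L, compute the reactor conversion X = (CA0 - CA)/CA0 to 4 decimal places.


X = (CA0 - CA) / CA0
X = (8.0 - 7.8) / 8.0
X = 0.2 / 8.0
X = 0.0250


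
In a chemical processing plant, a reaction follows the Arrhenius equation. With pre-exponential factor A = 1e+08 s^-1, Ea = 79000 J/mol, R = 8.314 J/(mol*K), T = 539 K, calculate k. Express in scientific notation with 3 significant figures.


k = A * exp(-Ea/(R*T))
k = 1e+08 * exp(-79000 / (8.314 * 539))
k = 1e+08 * exp(-17.629025)
k = 2.21e+00


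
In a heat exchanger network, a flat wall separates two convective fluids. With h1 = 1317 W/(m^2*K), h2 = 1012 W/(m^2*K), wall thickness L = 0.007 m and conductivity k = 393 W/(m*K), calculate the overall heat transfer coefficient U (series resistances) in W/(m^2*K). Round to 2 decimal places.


1/U = 1/h1 + L/k + 1/h2
1/U = 1/1317 + 0.007/393 + 1/1012
1/U = 0.0007593014 + 1.78117e-05 + 0.0009881423
1/U = 0.0017652554
U = 566.49 W/(m^2*K)


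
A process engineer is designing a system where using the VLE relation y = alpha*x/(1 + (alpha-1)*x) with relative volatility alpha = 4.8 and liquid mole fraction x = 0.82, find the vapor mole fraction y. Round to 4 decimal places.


y = alpha*x / (1 + (alpha-1)*x)
y = 4.8*0.82 / (1 + (4.8-1)*0.82)
y = 3.936 / (1 + 3.116)
y = 3.936 / 4.116
y = 0.9563


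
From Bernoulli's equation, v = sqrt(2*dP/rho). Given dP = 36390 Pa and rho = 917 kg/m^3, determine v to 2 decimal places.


v = sqrt(2*dP/rho)
v = sqrt(2*36390/917)
v = sqrt(79.367503)
v = 8.91 m/s


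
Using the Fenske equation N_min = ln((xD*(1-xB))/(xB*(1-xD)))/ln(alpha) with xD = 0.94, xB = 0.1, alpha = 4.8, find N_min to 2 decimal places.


N_min = ln((xD*(1-xB))/(xB*(1-xD))) / ln(alpha)
Numerator inside ln: 0.846 / 0.006 = 141.0
ln(141.0) = 4.94876
ln(alpha) = ln(4.8) = 1.568616
N_min = 4.94876 / 1.568616 = 3.15


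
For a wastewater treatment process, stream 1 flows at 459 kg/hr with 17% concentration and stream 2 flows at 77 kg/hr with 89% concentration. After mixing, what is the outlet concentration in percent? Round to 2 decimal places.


Mass balance on solute: F1*x1 + F2*x2 = F3*x3
F3 = F1 + F2 = 459 + 77 = 536 kg/hr
x3 = (F1*x1 + F2*x2)/F3
x3 = (459*0.17 + 77*0.89) / 536
x3 = 27.34%


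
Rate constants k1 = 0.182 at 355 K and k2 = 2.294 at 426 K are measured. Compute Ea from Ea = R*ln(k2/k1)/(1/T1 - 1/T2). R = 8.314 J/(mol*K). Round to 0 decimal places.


Ea = R * ln(k2/k1) / (1/T1 - 1/T2)
ln(k2/k1) = ln(2.294/0.182) = 2.5340456
1/T1 - 1/T2 = 1/355 - 1/426 = 0.000469483568
Ea = 8.314 * 2.5340456 / 0.000469483568
Ea = 44875 J/mol


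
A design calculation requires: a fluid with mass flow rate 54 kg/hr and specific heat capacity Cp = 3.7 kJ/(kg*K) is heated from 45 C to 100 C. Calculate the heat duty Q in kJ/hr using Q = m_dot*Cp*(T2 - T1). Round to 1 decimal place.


Q = m_dot * Cp * (T2 - T1)
Q = 54 * 3.7 * (100 - 45)
Q = 54 * 3.7 * 55
Q = 10989.0 kJ/hr


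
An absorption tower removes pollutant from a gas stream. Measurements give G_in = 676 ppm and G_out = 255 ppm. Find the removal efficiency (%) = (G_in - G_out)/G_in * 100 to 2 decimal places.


Efficiency = (G_in - G_out) / G_in * 100%
Efficiency = (676 - 255) / 676 * 100
Efficiency = 421 / 676 * 100
Efficiency = 62.28%


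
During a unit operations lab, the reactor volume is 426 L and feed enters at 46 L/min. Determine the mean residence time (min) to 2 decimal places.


tau = V / v0
tau = 426 / 46
tau = 9.26 min


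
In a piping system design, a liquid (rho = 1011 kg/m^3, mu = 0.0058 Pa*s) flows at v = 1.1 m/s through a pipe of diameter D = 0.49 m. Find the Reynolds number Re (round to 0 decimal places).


Re = rho * v * D / mu
Re = 1011 * 1.1 * 0.49 / 0.0058
Re = 544.929 / 0.0058
Re = 93953


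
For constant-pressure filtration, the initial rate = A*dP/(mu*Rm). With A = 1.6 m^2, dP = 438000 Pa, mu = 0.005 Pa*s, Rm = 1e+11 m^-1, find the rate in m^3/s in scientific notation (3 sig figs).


rate = A * dP / (mu * Rm)
rate = 1.6 * 438000 / (0.005 * 1e+11)
rate = 700800.0 / 5.000e+08
rate = 1.40e-03 m^3/s


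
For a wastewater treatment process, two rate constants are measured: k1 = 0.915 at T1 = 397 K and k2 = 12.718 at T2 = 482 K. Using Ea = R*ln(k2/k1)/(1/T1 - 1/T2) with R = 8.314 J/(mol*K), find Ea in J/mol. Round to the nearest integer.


Ea = R * ln(k2/k1) / (1/T1 - 1/T2)
ln(k2/k1) = ln(12.718/0.915) = 2.6318495
1/T1 - 1/T2 = 1/397 - 1/482 = 0.000444202891
Ea = 8.314 * 2.6318495 / 0.000444202891
Ea = 49259 J/mol


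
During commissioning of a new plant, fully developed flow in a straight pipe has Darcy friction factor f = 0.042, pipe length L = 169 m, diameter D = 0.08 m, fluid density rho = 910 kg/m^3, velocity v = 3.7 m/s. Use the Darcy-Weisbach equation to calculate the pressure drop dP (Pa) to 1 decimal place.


dP = f * (L/D) * (rho*v^2/2)
dP = 0.042 * (169/0.08) * (910*3.7^2/2)
L/D = 2112.5
rho*v^2/2 = 910*13.69/2 = 6228.95
dP = 0.042 * 2112.5 * 6228.95
dP = 552663.6 Pa


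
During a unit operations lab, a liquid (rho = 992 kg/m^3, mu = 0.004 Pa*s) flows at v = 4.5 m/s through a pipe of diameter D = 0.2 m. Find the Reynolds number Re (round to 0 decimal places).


Re = rho * v * D / mu
Re = 992 * 4.5 * 0.2 / 0.004
Re = 892.8 / 0.004
Re = 223200


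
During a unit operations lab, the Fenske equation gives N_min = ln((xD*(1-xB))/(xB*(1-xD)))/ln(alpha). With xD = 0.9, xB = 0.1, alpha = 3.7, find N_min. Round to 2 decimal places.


N_min = ln((xD*(1-xB))/(xB*(1-xD))) / ln(alpha)
Numerator inside ln: 0.81 / 0.01 = 81.0
ln(81.0) = 4.394449
ln(alpha) = ln(3.7) = 1.308333
N_min = 4.394449 / 1.308333 = 3.36


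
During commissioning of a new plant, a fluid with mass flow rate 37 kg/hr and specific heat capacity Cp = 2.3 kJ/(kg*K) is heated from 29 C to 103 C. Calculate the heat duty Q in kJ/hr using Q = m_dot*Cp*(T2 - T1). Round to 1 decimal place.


Q = m_dot * Cp * (T2 - T1)
Q = 37 * 2.3 * (103 - 29)
Q = 37 * 2.3 * 74
Q = 6297.4 kJ/hr


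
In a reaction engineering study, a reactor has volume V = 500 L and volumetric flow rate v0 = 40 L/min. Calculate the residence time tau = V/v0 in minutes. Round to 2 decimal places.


tau = V / v0
tau = 500 / 40
tau = 12.50 min


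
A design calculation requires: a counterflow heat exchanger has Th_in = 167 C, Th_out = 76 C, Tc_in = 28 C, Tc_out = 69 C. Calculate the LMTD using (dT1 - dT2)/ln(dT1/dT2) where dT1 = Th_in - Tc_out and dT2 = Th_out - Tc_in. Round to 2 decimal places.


dT1 = Th_in - Tc_out = 167 - 69 = 98
dT2 = Th_out - Tc_in = 76 - 28 = 48
LMTD = (dT1 - dT2) / ln(dT1/dT2)
LMTD = (98 - 48) / ln(98/48)
LMTD = 70.05 K


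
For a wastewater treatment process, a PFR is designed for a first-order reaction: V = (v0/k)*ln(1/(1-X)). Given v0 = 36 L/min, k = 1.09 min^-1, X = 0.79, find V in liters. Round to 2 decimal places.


V = (v0/k) * ln(1/(1-X))
V = (36/1.09) * ln(1/(1-0.79))
V = 33.027523 * ln(4.761905)
V = 33.027523 * 1.560648
V = 51.54 L


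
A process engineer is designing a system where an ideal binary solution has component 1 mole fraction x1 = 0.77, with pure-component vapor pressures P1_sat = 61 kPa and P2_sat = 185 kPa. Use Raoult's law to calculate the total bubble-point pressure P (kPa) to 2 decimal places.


P = x1*P1_sat + x2*P2_sat
x2 = 1 - x1 = 1 - 0.77 = 0.23
P = 0.77*61 + 0.23*185
P = 46.97 + 42.55
P = 89.52 kPa


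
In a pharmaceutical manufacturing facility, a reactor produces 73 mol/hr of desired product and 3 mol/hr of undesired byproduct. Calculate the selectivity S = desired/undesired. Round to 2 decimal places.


S = desired product rate / undesired product rate
S = 73 / 3
S = 24.33


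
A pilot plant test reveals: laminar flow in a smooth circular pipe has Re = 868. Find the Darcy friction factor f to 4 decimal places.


f = 64 / Re
f = 64 / 868
f = 0.0737


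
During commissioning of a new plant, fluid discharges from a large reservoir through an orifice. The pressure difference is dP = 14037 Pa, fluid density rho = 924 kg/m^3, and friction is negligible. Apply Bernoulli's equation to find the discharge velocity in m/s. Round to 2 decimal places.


v = sqrt(2*dP/rho)
v = sqrt(2*14037/924)
v = sqrt(30.383117)
v = 5.51 m/s


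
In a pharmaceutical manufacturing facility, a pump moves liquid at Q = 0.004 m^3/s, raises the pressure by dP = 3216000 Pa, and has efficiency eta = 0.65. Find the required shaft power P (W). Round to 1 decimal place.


P = Q * dP / eta
P = 0.004 * 3216000 / 0.65
P = 12864.0 / 0.65
P = 19790.8 W


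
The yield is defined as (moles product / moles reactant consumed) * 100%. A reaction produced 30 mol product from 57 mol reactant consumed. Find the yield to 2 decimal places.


Yield = (moles product / moles consumed) * 100%
Yield = (30 / 57) * 100
Yield = 0.5263 * 100
Yield = 52.63%


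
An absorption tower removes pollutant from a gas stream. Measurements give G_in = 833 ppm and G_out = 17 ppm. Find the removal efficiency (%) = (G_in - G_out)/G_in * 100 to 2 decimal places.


Efficiency = (G_in - G_out) / G_in * 100%
Efficiency = (833 - 17) / 833 * 100
Efficiency = 816 / 833 * 100
Efficiency = 97.96%


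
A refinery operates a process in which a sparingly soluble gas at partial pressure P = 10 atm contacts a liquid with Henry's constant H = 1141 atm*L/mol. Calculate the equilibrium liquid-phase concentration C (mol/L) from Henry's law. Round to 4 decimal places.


C = P / H
C = 10 / 1141
C = 0.0088 mol/L


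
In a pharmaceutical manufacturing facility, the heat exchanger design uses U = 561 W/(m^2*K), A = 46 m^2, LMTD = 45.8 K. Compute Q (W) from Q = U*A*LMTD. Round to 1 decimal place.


Q = U * A * LMTD
Q = 561 * 46 * 45.8
Q = 1181914.8 W


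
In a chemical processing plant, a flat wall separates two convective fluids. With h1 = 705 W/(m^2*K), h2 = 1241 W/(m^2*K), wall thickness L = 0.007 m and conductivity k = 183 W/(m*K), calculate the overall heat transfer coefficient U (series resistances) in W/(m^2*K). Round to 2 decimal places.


1/U = 1/h1 + L/k + 1/h2
1/U = 1/705 + 0.007/183 + 1/1241
1/U = 0.0014184397 + 3.82514e-05 + 0.0008058018
1/U = 0.0022624929
U = 441.99 W/(m^2*K)


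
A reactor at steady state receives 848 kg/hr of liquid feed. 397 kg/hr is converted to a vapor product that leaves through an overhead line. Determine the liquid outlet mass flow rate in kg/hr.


Steady-state mass balance on the main outlet: F_out = F_in - F_removed
F_out = 848 - 397
F_out = 451 kg/hr


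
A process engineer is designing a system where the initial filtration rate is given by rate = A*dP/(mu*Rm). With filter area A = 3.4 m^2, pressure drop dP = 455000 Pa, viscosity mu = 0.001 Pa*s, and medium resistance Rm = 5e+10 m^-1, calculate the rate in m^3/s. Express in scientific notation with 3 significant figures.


rate = A * dP / (mu * Rm)
rate = 3.4 * 455000 / (0.001 * 5e+10)
rate = 1547000.0 / 5.000e+07
rate = 3.09e-02 m^3/s


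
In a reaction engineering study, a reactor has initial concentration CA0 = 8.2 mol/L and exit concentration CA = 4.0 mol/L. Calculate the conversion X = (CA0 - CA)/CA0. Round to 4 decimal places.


X = (CA0 - CA) / CA0
X = (8.2 - 4.0) / 8.2
X = 4.2 / 8.2
X = 0.5122


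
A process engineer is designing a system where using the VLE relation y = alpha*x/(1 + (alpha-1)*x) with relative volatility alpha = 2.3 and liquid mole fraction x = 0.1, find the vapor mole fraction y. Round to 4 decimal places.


y = alpha*x / (1 + (alpha-1)*x)
y = 2.3*0.1 / (1 + (2.3-1)*0.1)
y = 0.23 / (1 + 0.13)
y = 0.23 / 1.13
y = 0.2035


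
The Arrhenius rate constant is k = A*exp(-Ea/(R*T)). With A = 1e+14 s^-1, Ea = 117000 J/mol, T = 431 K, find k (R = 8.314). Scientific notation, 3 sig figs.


k = A * exp(-Ea/(R*T))
k = 1e+14 * exp(-117000 / (8.314 * 431))
k = 1e+14 * exp(-32.651157)
k = 6.60e-01


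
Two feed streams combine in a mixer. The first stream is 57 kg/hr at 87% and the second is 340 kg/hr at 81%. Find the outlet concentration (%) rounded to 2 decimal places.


Mass balance on solute: F1*x1 + F2*x2 = F3*x3
F3 = F1 + F2 = 57 + 340 = 397 kg/hr
x3 = (F1*x1 + F2*x2)/F3
x3 = (57*0.87 + 340*0.81) / 397
x3 = 81.86%


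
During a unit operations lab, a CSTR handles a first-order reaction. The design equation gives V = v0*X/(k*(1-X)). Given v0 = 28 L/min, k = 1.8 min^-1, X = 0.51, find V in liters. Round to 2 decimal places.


V = v0 * X / (k * (1 - X))
V = 28 * 0.51 / (1.8 * (1 - 0.51))
V = 14.28 / (1.8 * 0.49)
V = 14.28 / 0.882
V = 16.19 L


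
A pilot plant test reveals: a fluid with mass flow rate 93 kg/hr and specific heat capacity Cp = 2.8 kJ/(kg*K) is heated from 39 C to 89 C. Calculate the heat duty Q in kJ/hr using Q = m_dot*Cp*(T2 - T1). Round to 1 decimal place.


Q = m_dot * Cp * (T2 - T1)
Q = 93 * 2.8 * (89 - 39)
Q = 93 * 2.8 * 50
Q = 13020.0 kJ/hr


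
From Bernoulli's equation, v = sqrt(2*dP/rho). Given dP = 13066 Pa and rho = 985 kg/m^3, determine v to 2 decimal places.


v = sqrt(2*dP/rho)
v = sqrt(2*13066/985)
v = sqrt(26.529949)
v = 5.15 m/s


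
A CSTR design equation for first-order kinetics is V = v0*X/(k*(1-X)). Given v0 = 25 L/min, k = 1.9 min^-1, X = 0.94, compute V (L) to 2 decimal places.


V = v0 * X / (k * (1 - X))
V = 25 * 0.94 / (1.9 * (1 - 0.94))
V = 23.5 / (1.9 * 0.06)
V = 23.5 / 0.114
V = 206.14 L


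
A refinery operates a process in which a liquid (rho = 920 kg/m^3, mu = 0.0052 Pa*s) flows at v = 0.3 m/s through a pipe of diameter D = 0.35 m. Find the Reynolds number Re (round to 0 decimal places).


Re = rho * v * D / mu
Re = 920 * 0.3 * 0.35 / 0.0052
Re = 96.6 / 0.0052
Re = 18577


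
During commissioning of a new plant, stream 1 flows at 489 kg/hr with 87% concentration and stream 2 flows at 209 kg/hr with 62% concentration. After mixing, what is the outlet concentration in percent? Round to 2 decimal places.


Mass balance on solute: F1*x1 + F2*x2 = F3*x3
F3 = F1 + F2 = 489 + 209 = 698 kg/hr
x3 = (F1*x1 + F2*x2)/F3
x3 = (489*0.87 + 209*0.62) / 698
x3 = 79.51%


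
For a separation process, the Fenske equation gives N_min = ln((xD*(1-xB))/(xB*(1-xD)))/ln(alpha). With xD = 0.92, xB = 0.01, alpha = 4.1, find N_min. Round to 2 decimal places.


N_min = ln((xD*(1-xB))/(xB*(1-xD))) / ln(alpha)
Numerator inside ln: 0.9108 / 0.0008 = 1138.5
ln(1138.5) = 7.037467
ln(alpha) = ln(4.1) = 1.410987
N_min = 7.037467 / 1.410987 = 4.99


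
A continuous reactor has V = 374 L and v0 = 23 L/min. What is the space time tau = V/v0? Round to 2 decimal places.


tau = V / v0
tau = 374 / 23
tau = 16.26 min


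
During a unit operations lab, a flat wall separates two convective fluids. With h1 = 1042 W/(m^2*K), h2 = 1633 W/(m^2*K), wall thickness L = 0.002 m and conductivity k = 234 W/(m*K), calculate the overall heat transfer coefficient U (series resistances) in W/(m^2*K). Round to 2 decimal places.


1/U = 1/h1 + L/k + 1/h2
1/U = 1/1042 + 0.002/234 + 1/1633
1/U = 0.0009596929 + 8.547e-06 + 0.0006123699
1/U = 0.0015806098
U = 632.67 W/(m^2*K)


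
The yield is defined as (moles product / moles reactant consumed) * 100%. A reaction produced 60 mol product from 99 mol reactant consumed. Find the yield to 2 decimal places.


Yield = (moles product / moles consumed) * 100%
Yield = (60 / 99) * 100
Yield = 0.6061 * 100
Yield = 60.61%


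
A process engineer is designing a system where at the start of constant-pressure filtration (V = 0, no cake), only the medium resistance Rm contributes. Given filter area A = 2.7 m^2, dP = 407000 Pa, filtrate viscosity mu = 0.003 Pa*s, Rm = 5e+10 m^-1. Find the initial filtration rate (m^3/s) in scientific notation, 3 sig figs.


rate = A * dP / (mu * Rm)
rate = 2.7 * 407000 / (0.003 * 5e+10)
rate = 1098900.0 / 1.500e+08
rate = 7.33e-03 m^3/s


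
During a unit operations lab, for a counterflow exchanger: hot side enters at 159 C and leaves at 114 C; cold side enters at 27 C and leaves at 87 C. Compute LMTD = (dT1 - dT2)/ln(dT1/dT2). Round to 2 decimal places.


dT1 = Th_in - Tc_out = 159 - 87 = 72
dT2 = Th_out - Tc_in = 114 - 27 = 87
LMTD = (dT1 - dT2) / ln(dT1/dT2)
LMTD = (72 - 87) / ln(72/87)
LMTD = 79.26 K


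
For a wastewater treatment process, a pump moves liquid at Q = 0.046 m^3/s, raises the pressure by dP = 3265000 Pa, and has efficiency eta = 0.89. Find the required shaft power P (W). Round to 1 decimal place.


P = Q * dP / eta
P = 0.046 * 3265000 / 0.89
P = 150190.0 / 0.89
P = 168752.8 W


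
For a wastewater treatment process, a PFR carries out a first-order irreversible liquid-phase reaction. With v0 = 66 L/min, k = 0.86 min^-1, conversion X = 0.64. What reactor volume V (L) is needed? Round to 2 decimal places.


V = (v0/k) * ln(1/(1-X))
V = (66/0.86) * ln(1/(1-0.64))
V = 76.744186 * ln(2.777778)
V = 76.744186 * 1.021651
V = 78.41 L


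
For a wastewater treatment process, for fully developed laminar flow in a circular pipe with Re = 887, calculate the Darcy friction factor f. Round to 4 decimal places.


f = 64 / Re
f = 64 / 887
f = 0.0722


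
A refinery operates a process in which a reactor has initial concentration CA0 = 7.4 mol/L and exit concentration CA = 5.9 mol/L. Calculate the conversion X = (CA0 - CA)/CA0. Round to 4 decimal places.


X = (CA0 - CA) / CA0
X = (7.4 - 5.9) / 7.4
X = 1.5 / 7.4
X = 0.2027


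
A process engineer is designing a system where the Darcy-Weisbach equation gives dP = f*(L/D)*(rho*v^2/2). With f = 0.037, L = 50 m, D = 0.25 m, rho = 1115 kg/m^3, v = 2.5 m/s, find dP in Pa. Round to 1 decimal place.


dP = f * (L/D) * (rho*v^2/2)
dP = 0.037 * (50/0.25) * (1115*2.5^2/2)
L/D = 200.0
rho*v^2/2 = 1115*6.25/2 = 3484.375
dP = 0.037 * 200.0 * 3484.375
dP = 25784.4 Pa


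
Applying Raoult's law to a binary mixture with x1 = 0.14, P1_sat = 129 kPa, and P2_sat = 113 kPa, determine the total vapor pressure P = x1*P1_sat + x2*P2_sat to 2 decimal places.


P = x1*P1_sat + x2*P2_sat
x2 = 1 - x1 = 1 - 0.14 = 0.86
P = 0.14*129 + 0.86*113
P = 18.06 + 97.18
P = 115.24 kPa


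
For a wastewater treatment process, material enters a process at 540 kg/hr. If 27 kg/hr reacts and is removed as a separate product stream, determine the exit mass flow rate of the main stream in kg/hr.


Steady-state mass balance on the main outlet: F_out = F_in - F_removed
F_out = 540 - 27
F_out = 513 kg/hr


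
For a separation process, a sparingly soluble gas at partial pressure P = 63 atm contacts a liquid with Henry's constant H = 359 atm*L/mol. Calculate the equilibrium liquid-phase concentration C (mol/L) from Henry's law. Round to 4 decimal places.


C = P / H
C = 63 / 359
C = 0.1755 mol/L


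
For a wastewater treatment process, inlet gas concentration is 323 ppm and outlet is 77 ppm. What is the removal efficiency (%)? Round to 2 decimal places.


Efficiency = (G_in - G_out) / G_in * 100%
Efficiency = (323 - 77) / 323 * 100
Efficiency = 246 / 323 * 100
Efficiency = 76.16%


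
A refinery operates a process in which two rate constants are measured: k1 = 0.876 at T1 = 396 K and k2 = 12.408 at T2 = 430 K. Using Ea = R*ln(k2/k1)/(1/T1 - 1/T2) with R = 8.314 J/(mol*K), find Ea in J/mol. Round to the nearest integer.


Ea = R * ln(k2/k1) / (1/T1 - 1/T2)
ln(k2/k1) = ln(12.408/0.876) = 2.6507306
1/T1 - 1/T2 = 1/396 - 1/430 = 0.00019967113
Ea = 8.314 * 2.6507306 / 0.00019967113
Ea = 110372 J/mol


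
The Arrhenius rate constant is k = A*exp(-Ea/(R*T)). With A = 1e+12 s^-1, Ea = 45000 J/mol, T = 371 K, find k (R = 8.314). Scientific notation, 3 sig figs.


k = A * exp(-Ea/(R*T))
k = 1e+12 * exp(-45000 / (8.314 * 371))
k = 1e+12 * exp(-14.589103)
k = 4.61e+05


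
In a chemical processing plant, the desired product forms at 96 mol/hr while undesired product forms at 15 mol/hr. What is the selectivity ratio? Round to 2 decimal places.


S = desired product rate / undesired product rate
S = 96 / 15
S = 6.40


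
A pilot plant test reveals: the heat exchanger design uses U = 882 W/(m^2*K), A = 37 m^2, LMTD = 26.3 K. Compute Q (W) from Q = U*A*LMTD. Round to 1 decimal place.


Q = U * A * LMTD
Q = 882 * 37 * 26.3
Q = 858274.2 W


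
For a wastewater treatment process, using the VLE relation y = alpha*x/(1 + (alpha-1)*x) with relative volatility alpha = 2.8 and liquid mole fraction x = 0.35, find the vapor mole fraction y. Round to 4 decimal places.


y = alpha*x / (1 + (alpha-1)*x)
y = 2.8*0.35 / (1 + (2.8-1)*0.35)
y = 0.98 / (1 + 0.63)
y = 0.98 / 1.63
y = 0.6012


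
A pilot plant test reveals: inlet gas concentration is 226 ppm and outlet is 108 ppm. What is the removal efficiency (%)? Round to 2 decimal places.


Efficiency = (G_in - G_out) / G_in * 100%
Efficiency = (226 - 108) / 226 * 100
Efficiency = 118 / 226 * 100
Efficiency = 52.21%


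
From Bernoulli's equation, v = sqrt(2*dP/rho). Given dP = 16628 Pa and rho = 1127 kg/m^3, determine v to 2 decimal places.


v = sqrt(2*dP/rho)
v = sqrt(2*16628/1127)
v = sqrt(29.508429)
v = 5.43 m/s


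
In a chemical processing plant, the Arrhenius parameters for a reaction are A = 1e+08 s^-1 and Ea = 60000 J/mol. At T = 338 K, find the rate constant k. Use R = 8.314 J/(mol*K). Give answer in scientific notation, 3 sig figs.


k = A * exp(-Ea/(R*T))
k = 1e+08 * exp(-60000 / (8.314 * 338))
k = 1e+08 * exp(-21.35131)
k = 5.34e-02


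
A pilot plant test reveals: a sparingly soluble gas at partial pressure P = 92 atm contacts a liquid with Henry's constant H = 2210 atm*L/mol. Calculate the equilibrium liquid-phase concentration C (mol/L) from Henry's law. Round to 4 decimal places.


C = P / H
C = 92 / 2210
C = 0.0416 mol/L


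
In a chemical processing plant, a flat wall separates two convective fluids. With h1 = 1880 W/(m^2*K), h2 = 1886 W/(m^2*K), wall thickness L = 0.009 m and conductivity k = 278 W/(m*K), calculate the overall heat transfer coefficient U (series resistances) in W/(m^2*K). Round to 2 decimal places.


1/U = 1/h1 + L/k + 1/h2
1/U = 1/1880 + 0.009/278 + 1/1886
1/U = 0.0005319149 + 3.23741e-05 + 0.0005302227
1/U = 0.0010945117
U = 913.65 W/(m^2*K)


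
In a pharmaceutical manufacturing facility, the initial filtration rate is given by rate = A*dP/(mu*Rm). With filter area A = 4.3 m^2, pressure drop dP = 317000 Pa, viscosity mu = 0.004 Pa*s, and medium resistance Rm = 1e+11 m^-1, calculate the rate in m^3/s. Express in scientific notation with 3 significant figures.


rate = A * dP / (mu * Rm)
rate = 4.3 * 317000 / (0.004 * 1e+11)
rate = 1363100.0 / 4.000e+08
rate = 3.41e-03 m^3/s


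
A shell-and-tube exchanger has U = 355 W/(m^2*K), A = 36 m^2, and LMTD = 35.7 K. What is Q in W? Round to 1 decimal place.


Q = U * A * LMTD
Q = 355 * 36 * 35.7
Q = 456246.0 W


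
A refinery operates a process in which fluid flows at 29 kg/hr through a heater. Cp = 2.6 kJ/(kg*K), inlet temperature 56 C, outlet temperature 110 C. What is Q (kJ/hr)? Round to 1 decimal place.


Q = m_dot * Cp * (T2 - T1)
Q = 29 * 2.6 * (110 - 56)
Q = 29 * 2.6 * 54
Q = 4071.6 kJ/hr


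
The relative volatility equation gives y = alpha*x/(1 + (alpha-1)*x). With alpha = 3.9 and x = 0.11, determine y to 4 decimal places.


y = alpha*x / (1 + (alpha-1)*x)
y = 3.9*0.11 / (1 + (3.9-1)*0.11)
y = 0.429 / (1 + 0.319)
y = 0.429 / 1.319
y = 0.3252


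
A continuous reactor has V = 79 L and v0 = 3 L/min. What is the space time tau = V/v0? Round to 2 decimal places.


tau = V / v0
tau = 79 / 3
tau = 26.33 min


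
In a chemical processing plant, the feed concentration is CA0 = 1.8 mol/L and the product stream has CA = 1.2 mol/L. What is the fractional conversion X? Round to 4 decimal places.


X = (CA0 - CA) / CA0
X = (1.8 - 1.2) / 1.8
X = 0.6 / 1.8
X = 0.3333


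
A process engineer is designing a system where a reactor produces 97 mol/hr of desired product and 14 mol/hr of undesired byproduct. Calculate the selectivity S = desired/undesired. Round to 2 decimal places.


S = desired product rate / undesired product rate
S = 97 / 14
S = 6.93


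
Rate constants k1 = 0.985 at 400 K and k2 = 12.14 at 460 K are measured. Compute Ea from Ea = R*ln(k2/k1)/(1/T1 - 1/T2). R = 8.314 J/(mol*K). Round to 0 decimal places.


Ea = R * ln(k2/k1) / (1/T1 - 1/T2)
ln(k2/k1) = ln(12.14/0.985) = 2.5116194
1/T1 - 1/T2 = 1/400 - 1/460 = 0.000326086957
Ea = 8.314 * 2.5116194 / 0.000326086957
Ea = 64037 J/mol


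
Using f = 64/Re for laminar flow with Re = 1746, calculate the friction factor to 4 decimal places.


f = 64 / Re
f = 64 / 1746
f = 0.0367


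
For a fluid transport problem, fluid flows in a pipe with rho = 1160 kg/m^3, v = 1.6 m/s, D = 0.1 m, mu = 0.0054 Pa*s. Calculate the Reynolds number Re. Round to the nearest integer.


Re = rho * v * D / mu
Re = 1160 * 1.6 * 0.1 / 0.0054
Re = 185.6 / 0.0054
Re = 34370


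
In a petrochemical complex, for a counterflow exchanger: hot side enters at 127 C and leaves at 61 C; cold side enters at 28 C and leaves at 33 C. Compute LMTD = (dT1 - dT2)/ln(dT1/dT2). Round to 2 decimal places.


dT1 = Th_in - Tc_out = 127 - 33 = 94
dT2 = Th_out - Tc_in = 61 - 28 = 33
LMTD = (dT1 - dT2) / ln(dT1/dT2)
LMTD = (94 - 33) / ln(94/33)
LMTD = 58.27 K


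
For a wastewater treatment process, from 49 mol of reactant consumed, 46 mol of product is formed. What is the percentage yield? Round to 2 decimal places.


Yield = (moles product / moles consumed) * 100%
Yield = (46 / 49) * 100
Yield = 0.9388 * 100
Yield = 93.88%


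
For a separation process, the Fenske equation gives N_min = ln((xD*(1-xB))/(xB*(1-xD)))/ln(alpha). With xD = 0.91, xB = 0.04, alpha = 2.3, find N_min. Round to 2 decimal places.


N_min = ln((xD*(1-xB))/(xB*(1-xD))) / ln(alpha)
Numerator inside ln: 0.8736 / 0.0036 = 242.666667
ln(242.666667) = 5.491689
ln(alpha) = ln(2.3) = 0.832909
N_min = 5.491689 / 0.832909 = 6.59


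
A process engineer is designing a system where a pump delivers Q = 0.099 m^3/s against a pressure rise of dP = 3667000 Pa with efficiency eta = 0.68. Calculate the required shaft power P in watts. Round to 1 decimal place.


P = Q * dP / eta
P = 0.099 * 3667000 / 0.68
P = 363033.0 / 0.68
P = 533872.1 W


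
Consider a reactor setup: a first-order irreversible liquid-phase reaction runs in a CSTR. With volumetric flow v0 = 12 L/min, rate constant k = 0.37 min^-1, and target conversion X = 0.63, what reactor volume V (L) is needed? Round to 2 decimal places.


V = v0 * X / (k * (1 - X))
V = 12 * 0.63 / (0.37 * (1 - 0.63))
V = 7.56 / (0.37 * 0.37)
V = 7.56 / 0.1369
V = 55.22 L


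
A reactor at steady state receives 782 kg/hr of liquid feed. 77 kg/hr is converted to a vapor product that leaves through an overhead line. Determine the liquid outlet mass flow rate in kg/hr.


Steady-state mass balance on the main outlet: F_out = F_in - F_removed
F_out = 782 - 77
F_out = 705 kg/hr


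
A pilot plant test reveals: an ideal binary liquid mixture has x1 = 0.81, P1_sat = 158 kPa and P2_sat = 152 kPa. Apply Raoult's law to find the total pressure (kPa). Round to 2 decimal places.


P = x1*P1_sat + x2*P2_sat
x2 = 1 - x1 = 1 - 0.81 = 0.19
P = 0.81*158 + 0.19*152
P = 127.98 + 28.88
P = 156.86 kPa


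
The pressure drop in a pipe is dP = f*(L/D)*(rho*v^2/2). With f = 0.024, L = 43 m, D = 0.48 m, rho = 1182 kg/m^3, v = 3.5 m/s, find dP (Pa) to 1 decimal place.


dP = f * (L/D) * (rho*v^2/2)
dP = 0.024 * (43/0.48) * (1182*3.5^2/2)
L/D = 89.58333333
rho*v^2/2 = 1182*12.25/2 = 7239.75
dP = 0.024 * 89.58333333 * 7239.75
dP = 15565.5 Pa


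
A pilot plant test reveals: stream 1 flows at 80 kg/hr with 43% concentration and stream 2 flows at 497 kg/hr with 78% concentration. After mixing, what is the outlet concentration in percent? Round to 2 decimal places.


Mass balance on solute: F1*x1 + F2*x2 = F3*x3
F3 = F1 + F2 = 80 + 497 = 577 kg/hr
x3 = (F1*x1 + F2*x2)/F3
x3 = (80*0.43 + 497*0.78) / 577
x3 = 73.15%


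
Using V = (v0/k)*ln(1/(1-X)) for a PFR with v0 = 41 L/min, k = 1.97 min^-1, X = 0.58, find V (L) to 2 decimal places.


V = (v0/k) * ln(1/(1-X))
V = (41/1.97) * ln(1/(1-0.58))
V = 20.812183 * ln(2.380952)
V = 20.812183 * 0.8675
V = 18.05 L


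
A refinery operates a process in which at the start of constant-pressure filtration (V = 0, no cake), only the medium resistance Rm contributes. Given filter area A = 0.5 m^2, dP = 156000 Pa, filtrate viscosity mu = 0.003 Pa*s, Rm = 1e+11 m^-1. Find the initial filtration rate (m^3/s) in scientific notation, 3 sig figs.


rate = A * dP / (mu * Rm)
rate = 0.5 * 156000 / (0.003 * 1e+11)
rate = 78000.0 / 3.000e+08
rate = 2.60e-04 m^3/s


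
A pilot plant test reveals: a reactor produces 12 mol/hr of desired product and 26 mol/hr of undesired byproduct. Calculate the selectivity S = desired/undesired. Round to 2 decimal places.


S = desired product rate / undesired product rate
S = 12 / 26
S = 0.46


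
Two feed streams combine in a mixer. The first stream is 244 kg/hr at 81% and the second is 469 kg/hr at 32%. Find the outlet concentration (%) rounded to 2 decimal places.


Mass balance on solute: F1*x1 + F2*x2 = F3*x3
F3 = F1 + F2 = 244 + 469 = 713 kg/hr
x3 = (F1*x1 + F2*x2)/F3
x3 = (244*0.81 + 469*0.32) / 713
x3 = 48.77%


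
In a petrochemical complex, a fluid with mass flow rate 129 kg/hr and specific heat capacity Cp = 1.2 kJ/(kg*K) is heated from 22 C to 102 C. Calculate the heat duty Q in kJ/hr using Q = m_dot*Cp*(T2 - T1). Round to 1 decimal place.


Q = m_dot * Cp * (T2 - T1)
Q = 129 * 1.2 * (102 - 22)
Q = 129 * 1.2 * 80
Q = 12384.0 kJ/hr


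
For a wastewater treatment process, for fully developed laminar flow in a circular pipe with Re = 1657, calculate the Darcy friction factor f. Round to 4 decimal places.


f = 64 / Re
f = 64 / 1657
f = 0.0386


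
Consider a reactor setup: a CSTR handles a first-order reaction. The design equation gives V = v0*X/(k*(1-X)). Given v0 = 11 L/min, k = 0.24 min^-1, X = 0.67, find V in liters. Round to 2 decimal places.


V = v0 * X / (k * (1 - X))
V = 11 * 0.67 / (0.24 * (1 - 0.67))
V = 7.37 / (0.24 * 0.33)
V = 7.37 / 0.0792
V = 93.06 L


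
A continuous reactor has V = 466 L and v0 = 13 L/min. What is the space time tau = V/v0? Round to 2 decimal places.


tau = V / v0
tau = 466 / 13
tau = 35.85 min


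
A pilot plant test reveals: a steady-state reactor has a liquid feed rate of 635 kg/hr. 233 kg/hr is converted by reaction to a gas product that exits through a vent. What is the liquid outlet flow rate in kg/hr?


Steady-state mass balance on the main outlet: F_out = F_in - F_removed
F_out = 635 - 233
F_out = 402 kg/hr


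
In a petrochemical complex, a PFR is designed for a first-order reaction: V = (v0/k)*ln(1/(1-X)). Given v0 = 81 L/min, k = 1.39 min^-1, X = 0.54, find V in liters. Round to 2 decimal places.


V = (v0/k) * ln(1/(1-X))
V = (81/1.39) * ln(1/(1-0.54))
V = 58.273381 * ln(2.173913)
V = 58.273381 * 0.776529
V = 45.25 L


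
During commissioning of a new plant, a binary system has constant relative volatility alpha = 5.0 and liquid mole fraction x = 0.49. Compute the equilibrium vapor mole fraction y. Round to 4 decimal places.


y = alpha*x / (1 + (alpha-1)*x)
y = 5.0*0.49 / (1 + (5.0-1)*0.49)
y = 2.45 / (1 + 1.96)
y = 2.45 / 2.96
y = 0.8277


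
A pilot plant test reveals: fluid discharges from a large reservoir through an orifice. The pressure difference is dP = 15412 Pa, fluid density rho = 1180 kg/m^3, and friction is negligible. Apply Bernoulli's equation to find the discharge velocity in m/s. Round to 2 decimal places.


v = sqrt(2*dP/rho)
v = sqrt(2*15412/1180)
v = sqrt(26.122034)
v = 5.11 m/s


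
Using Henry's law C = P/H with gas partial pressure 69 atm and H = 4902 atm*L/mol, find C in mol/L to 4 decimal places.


C = P / H
C = 69 / 4902
C = 0.0141 mol/L


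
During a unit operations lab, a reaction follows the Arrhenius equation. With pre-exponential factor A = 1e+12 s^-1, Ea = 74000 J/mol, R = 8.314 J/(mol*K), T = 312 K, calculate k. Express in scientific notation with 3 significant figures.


k = A * exp(-Ea/(R*T))
k = 1e+12 * exp(-74000 / (8.314 * 312))
k = 1e+12 * exp(-28.527723)
k = 4.08e-01


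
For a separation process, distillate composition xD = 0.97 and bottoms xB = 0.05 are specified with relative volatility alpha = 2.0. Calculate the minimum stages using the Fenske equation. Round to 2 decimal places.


N_min = ln((xD*(1-xB))/(xB*(1-xD))) / ln(alpha)
Numerator inside ln: 0.9215 / 0.0015 = 614.333333
ln(614.333333) = 6.420538
ln(alpha) = ln(2.0) = 0.693147
N_min = 6.420538 / 0.693147 = 9.26


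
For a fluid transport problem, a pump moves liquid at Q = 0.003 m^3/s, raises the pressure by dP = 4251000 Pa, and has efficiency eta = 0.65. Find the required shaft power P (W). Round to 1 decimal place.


P = Q * dP / eta
P = 0.003 * 4251000 / 0.65
P = 12753.0 / 0.65
P = 19620.0 W


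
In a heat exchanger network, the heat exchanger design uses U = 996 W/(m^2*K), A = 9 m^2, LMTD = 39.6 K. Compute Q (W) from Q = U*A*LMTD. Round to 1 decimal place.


Q = U * A * LMTD
Q = 996 * 9 * 39.6
Q = 354974.4 W


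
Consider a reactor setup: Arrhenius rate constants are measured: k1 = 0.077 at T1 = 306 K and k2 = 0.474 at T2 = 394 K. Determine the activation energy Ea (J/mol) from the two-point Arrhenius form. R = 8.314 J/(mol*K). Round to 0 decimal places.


Ea = R * ln(k2/k1) / (1/T1 - 1/T2)
ln(k2/k1) = ln(0.474/0.077) = 1.8174019
1/T1 - 1/T2 = 1/306 - 1/394 = 0.00072990279
Ea = 8.314 * 1.8174019 / 0.00072990279
Ea = 20701 J/mol


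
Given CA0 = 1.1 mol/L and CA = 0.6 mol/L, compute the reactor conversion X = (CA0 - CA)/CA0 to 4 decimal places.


X = (CA0 - CA) / CA0
X = (1.1 - 0.6) / 1.1
X = 0.5 / 1.1
X = 0.4545


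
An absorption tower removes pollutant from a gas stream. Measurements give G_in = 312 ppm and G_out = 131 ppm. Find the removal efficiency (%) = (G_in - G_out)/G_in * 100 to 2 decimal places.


Efficiency = (G_in - G_out) / G_in * 100%
Efficiency = (312 - 131) / 312 * 100
Efficiency = 181 / 312 * 100
Efficiency = 58.01%


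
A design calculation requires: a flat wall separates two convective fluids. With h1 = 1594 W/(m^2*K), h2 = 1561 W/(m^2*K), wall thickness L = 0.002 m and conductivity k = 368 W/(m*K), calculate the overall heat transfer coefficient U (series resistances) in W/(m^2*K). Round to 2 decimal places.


1/U = 1/h1 + L/k + 1/h2
1/U = 1/1594 + 0.002/368 + 1/1561
1/U = 0.0006273526 + 5.4348e-06 + 0.000640615
1/U = 0.0012734024
U = 785.30 W/(m^2*K)


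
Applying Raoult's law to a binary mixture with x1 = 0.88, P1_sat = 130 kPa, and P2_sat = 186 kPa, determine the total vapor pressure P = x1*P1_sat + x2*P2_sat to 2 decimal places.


P = x1*P1_sat + x2*P2_sat
x2 = 1 - x1 = 1 - 0.88 = 0.12
P = 0.88*130 + 0.12*186
P = 114.4 + 22.32
P = 136.72 kPa
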